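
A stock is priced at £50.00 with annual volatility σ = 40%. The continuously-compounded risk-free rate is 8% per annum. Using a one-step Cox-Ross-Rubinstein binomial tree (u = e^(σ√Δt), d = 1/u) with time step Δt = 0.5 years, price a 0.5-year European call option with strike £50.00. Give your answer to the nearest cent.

£7.87

CRR parameters: u = e^(σ√Δt) = e^(0.4·√0.5) = 1.3269, d = 1/u = 0.7536
Per-period rate: rΔt = 0.08·0.5 = 0.04, so R = e^0.04 = 1.0408
Risk-neutral probability p = (e^0.04 − 0.7536)/(1.3269 − 0.7536) = 0.2872/0.5733 = 0.5009
Terminal stock prices: S_u = 66.34, S_d = 37.68
Terminal payoffs (S − K): max(16.34, 0) = 16.34, max(-12.32, 0) = 0
Node 0 (S = 50): V_0 = e^(−0.04)·[0.5009·16.3448 + 0.4991·0.0000] = 7.8669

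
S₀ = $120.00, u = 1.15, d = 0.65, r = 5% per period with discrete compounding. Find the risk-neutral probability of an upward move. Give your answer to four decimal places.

p = 0.8000

Risk-neutral probability p = (1 + 0.05 − 0.65)/(1.15 − 0.65) = 0.4000/0.5000 = 0.8000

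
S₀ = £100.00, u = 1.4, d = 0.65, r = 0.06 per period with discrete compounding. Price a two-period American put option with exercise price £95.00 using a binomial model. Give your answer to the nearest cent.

£13.71

Risk-neutral probability p = (1 + 0.06 − 0.65)/(1.4 − 0.65) = 0.4100/0.7500 = 0.5467
Terminal stock prices: S_uu = 196, S_ud = 91, S_dd = 42.25
Terminal payoffs (K − S): max(-101, 0) = 0, max(4, 0) = 4, max(52.75, 0) = 52.75
Node u (S = 140): continuation = 1/1.06·[0.5467·0.0000 + 0.4533·4.0000] = 1.7107; exercise value = 0.0000 ≤ continuation, so V_u = 1.7107
Node d (S = 65): continuation = 1/1.06·[0.5467·4.0000 + 0.4533·52.7500] = 24.6226; exercise value = 30.0000 > continuation, so V_d = 30.0000 (exercise)
Node 0 (S = 100): continuation = 1/1.06·[0.5467·1.7107 + 0.4533·30.0000] = 13.7124; exercise value = 0.0000 ≤ continuation, so V_0 = 13.7124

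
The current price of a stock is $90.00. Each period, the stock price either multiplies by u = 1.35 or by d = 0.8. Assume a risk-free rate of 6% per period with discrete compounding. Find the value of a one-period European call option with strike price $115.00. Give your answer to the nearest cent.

Risk-neutral probability p = (1 + 0.06 − 0.8)/(1.35 − 0.8) = 0.2600/0.5500 = 0.4727
Terminal stock prices: S_u = 121.5, S_d = 72
Terminal payoffs (S − K): max(6.5, 0) = 6.5, max(-43, 0) = 0
Node 0 (S = 90): V_0 = 1/1.06·[0.4727·6.5000 + 0.5273·0.0000] = 2.8988

$2.90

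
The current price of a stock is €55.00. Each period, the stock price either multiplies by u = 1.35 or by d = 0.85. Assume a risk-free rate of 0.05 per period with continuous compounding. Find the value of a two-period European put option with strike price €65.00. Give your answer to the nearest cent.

Risk-neutral probability p = (e^0.05 − 0.85)/(1.35 − 0.85) = 0.2013/0.5000 = 0.4025
Terminal stock prices: S_uu = 100.2, S_ud = 63.11, S_dd = 39.74
Terminal payoffs (K − S): max(-35.24, 0) = 0, max(1.888, 0) = 1.888, max(25.26, 0) = 25.26
Node u (S = 74.25): V_u = e^(−0.05)·[0.4025·0.0000 + 0.5975·1.8875] = 1.0727
Node d (S = 46.75): V_d = e^(−0.05)·[0.4025·1.8875 + 0.5975·25.2625] = 15.0799
Node 0 (S = 55): V_0 = e^(−0.05)·[0.4025·1.0727 + 0.5975·15.0799] = 8.9810

€8.98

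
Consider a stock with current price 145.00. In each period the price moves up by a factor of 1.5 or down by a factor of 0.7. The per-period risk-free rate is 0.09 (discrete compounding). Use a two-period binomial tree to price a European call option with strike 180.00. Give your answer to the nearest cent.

29.25

Risk-neutral probability p = (1 + 0.09 − 0.7)/(1.5 − 0.7) = 0.3900/0.8000 = 0.4875
Terminal stock prices: S_uu = 326.2, S_ud = 152.2, S_dd = 71.05
Terminal payoffs (S − K): max(146.2, 0) = 146.2, max(-27.75, 0) = 0, max(-109, 0) = 0
Node u (S = 217.5): V_u = 1/1.09·[0.4875·146.2500 + 0.5125·0.0000] = 65.4100
Node d (S = 101.5): V_d = 1/1.09·[0.4875·0.0000 + 0.5125·0.0000] = 0.0000
Node 0 (S = 145): V_0 = 1/1.09·[0.4875·65.4100 + 0.5125·0.0000] = 29.2545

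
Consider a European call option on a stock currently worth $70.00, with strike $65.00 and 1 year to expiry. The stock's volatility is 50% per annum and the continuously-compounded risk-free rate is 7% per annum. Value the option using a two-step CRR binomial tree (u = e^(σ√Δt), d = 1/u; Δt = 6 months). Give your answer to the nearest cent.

$17.63

CRR parameters: u = e^(σ√Δt) = e^(0.5·√0.5) = 1.4241, d = 1/u = 0.7022
Per-period rate: rΔt = 0.07·0.5 = 0.035, so R = e^0.035 = 1.0356
Risk-neutral probability p = (e^0.035 − 0.7022)/(1.4241 − 0.7022) = 0.3334/0.7219 = 0.4619
Terminal stock prices: S_uu = 142, S_ud = 70, S_dd = 34.51
Terminal payoffs (S − K): max(76.97, 0) = 76.97, max(5, 0) = 5, max(-30.49, 0) = 0
Node u (S = 99.69): V_u = e^(−0.035)·[0.4619·76.9680 + 0.5381·5.0000] = 36.9240
Node d (S = 49.15): V_d = e^(−0.035)·[0.4619·5.0000 + 0.5381·0.0000] = 2.2299
Node 0 (S = 70): V_0 = e^(−0.035)·[0.4619·36.9240 + 0.5381·2.2299] = 17.6259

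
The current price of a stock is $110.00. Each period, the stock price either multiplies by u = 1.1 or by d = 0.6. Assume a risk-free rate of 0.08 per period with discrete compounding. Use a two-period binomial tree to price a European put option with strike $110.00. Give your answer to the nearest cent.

$2.56

Risk-neutral probability p = (1 + 0.08 − 0.6)/(1.1 − 0.6) = 0.4800/0.5000 = 0.9600
Terminal stock prices: S_uu = 133.1, S_ud = 72.6, S_dd = 39.6
Terminal payoffs (K − S): max(-23.1, 0) = 0, max(37.4, 0) = 37.4, max(70.4, 0) = 70.4
Node u (S = 121): V_u = 1/1.08·[0.9600·0.0000 + 0.0400·37.4000] = 1.3852
Node d (S = 66): V_d = 1/1.08·[0.9600·37.4000 + 0.0400·70.4000] = 35.8519
Node 0 (S = 110): V_0 = 1/1.08·[0.9600·1.3852 + 0.0400·35.8519] = 2.5591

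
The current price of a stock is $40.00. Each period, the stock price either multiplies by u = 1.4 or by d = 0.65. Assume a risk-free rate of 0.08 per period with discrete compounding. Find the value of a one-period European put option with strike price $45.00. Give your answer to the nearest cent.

Risk-neutral probability p = (1 + 0.08 − 0.65)/(1.4 − 0.65) = 0.4300/0.7500 = 0.5733
Terminal stock prices: S_u = 56, S_d = 26
Terminal payoffs (K − S): max(-11, 0) = 0, max(19, 0) = 19
Node 0 (S = 40): V_0 = 1/1.08·[0.5733·0.0000 + 0.4267·19.0000] = 7.5062

$7.51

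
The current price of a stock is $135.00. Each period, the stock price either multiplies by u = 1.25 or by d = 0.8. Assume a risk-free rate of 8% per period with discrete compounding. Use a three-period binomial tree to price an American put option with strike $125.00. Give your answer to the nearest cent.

Risk-neutral probability p = (1 + 0.08 − 0.8)/(1.25 − 0.8) = 0.2800/0.4500 = 0.6222
Terminal stock prices: S_uuu = 263.7, S_uud = 168.8, S_udd = 108, S_ddd = 69.12
Terminal payoffs (K − S): max(-138.7, 0) = 0, max(-43.75, 0) = 0, max(17, 0) = 17, max(55.88, 0) = 55.88
Node uu (S = 210.9): continuation = 1/1.08·[0.6222·0.0000 + 0.3778·0.0000] = 0.0000; exercise value = 0.0000 ≤ continuation, so V_uu = 0.0000
Node ud (S = 135): continuation = 1/1.08·[0.6222·0.0000 + 0.3778·17.0000] = 5.9465; exercise value = 0.0000 ≤ continuation, so V_ud = 5.9465
Node dd (S = 86.4): continuation = 1/1.08·[0.6222·17.0000 + 0.3778·55.8800] = 29.3407; exercise value = 38.6000 > continuation, so V_dd = 38.6000 (exercise)
Node u (S = 168.8): continuation = 1/1.08·[0.6222·0.0000 + 0.3778·5.9465] = 2.0801; exercise value = 0.0000 ≤ continuation, so V_u = 2.0801
Node d (S = 108): continuation = 1/1.08·[0.6222·5.9465 + 0.3778·38.6000] = 16.9280; exercise value = 17.0000 > continuation, so V_d = 17.0000 (exercise)
Node 0 (S = 135): continuation = 1/1.08·[0.6222·2.0801 + 0.3778·17.0000] = 7.1449; exercise value = 0.0000 ≤ continuation, so V_0 = 7.1449

$7.14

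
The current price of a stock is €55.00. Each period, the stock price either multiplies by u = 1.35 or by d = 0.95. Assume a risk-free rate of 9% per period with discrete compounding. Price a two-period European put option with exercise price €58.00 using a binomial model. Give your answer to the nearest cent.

Risk-neutral probability p = (1 + 0.09 − 0.95)/(1.35 − 0.95) = 0.1400/0.4000 = 0.3500
Terminal stock prices: S_uu = 100.2, S_ud = 70.54, S_dd = 49.64
Terminal payoffs (K − S): max(-42.24, 0) = 0, max(-12.54, 0) = 0, max(8.363, 0) = 8.363
Node u (S = 74.25): V_u = 1/1.09·[0.3500·0.0000 + 0.6500·0.0000] = 0.0000
Node d (S = 52.25): V_d = 1/1.09·[0.3500·0.0000 + 0.6500·8.3625] = 4.9868
Node 0 (S = 55): V_0 = 1/1.09·[0.3500·0.0000 + 0.6500·4.9868] = 2.9738

€2.97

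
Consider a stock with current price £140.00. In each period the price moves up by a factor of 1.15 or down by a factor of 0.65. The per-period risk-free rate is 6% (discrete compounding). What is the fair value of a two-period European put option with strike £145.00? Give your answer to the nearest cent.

Risk-neutral probability p = (1 + 0.06 − 0.65)/(1.15 − 0.65) = 0.4100/0.5000 = 0.8200
Terminal stock prices: S_uu = 185.1, S_ud = 104.7, S_dd = 59.15
Terminal payoffs (K − S): max(-40.15, 0) = 0, max(40.35, 0) = 40.35, max(85.85, 0) = 85.85
Node u (S = 161): V_u = 1/1.06·[0.8200·0.0000 + 0.1800·40.3500] = 6.8519
Node d (S = 91): V_d = 1/1.06·[0.8200·40.3500 + 0.1800·85.8500] = 45.7925
Node 0 (S = 140): V_0 = 1/1.06·[0.8200·6.8519 + 0.1800·45.7925] = 13.0766

£13.08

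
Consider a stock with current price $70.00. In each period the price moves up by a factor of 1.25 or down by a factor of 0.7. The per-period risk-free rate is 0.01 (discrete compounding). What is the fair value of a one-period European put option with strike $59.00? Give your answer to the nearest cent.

Risk-neutral probability p = (1 + 0.01 − 0.7)/(1.25 − 0.7) = 0.3100/0.5500 = 0.5636
Terminal stock prices: S_u = 87.5, S_d = 49
Terminal payoffs (K − S): max(-28.5, 0) = 0, max(10, 0) = 10
Node 0 (S = 70): V_0 = 1/1.01·[0.5636·0.0000 + 0.4364·10.0000] = 4.3204

$4.32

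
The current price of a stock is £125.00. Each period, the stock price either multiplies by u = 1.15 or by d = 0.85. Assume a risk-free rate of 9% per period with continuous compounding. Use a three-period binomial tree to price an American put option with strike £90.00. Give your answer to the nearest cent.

£0.07

Risk-neutral probability p = (e^0.09 − 0.85)/(1.15 − 0.85) = 0.2442/0.3000 = 0.8139
Terminal stock prices: S_uuu = 190.1, S_uud = 140.5, S_udd = 103.9, S_ddd = 76.77
Terminal payoffs (K − S): max(-100.1, 0) = 0, max(-50.52, 0) = 0, max(-13.86, 0) = 0, max(13.23, 0) = 13.23
Node uu (S = 165.3): continuation = e^(−0.09)·[0.8139·0.0000 + 0.1861·0.0000] = 0.0000; exercise value = 0.0000 ≤ continuation, so V_uu = 0.0000
Node ud (S = 122.2): continuation = e^(−0.09)·[0.8139·0.0000 + 0.1861·0.0000] = 0.0000; exercise value = 0.0000 ≤ continuation, so V_ud = 0.0000
Node dd (S = 90.31): continuation = e^(−0.09)·[0.8139·0.0000 + 0.1861·13.2344] = 2.2508; exercise value = 0.0000 ≤ continuation, so V_dd = 2.2508
Node u (S = 143.8): continuation = e^(−0.09)·[0.8139·0.0000 + 0.1861·0.0000] = 0.0000; exercise value = 0.0000 ≤ continuation, so V_u = 0.0000
Node d (S = 106.2): continuation = e^(−0.09)·[0.8139·0.0000 + 0.1861·2.2508] = 0.3828; exercise value = 0.0000 ≤ continuation, so V_d = 0.3828
Node 0 (S = 125): continuation = e^(−0.09)·[0.8139·0.0000 + 0.1861·0.3828] = 0.0651; exercise value = 0.0000 ≤ continuation, so V_0 = 0.0651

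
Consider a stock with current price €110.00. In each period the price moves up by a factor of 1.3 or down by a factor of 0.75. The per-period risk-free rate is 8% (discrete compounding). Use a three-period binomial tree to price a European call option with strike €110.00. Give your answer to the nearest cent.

€32.67

Risk-neutral probability p = (1 + 0.08 − 0.75)/(1.3 − 0.75) = 0.3300/0.5500 = 0.6000
Terminal stock prices: S_uuu = 241.7, S_uud = 139.4, S_udd = 80.44, S_ddd = 46.41
Terminal payoffs (S − K): max(131.7, 0) = 131.7, max(29.43, 0) = 29.43, max(-29.56, 0) = 0, max(-63.59, 0) = 0
Node uu (S = 185.9): V_uu = 1/1.08·[0.6000·131.6700 + 0.4000·29.4250] = 84.0481
Node ud (S = 107.2): V_ud = 1/1.08·[0.6000·29.4250 + 0.4000·0.0000] = 16.3472
Node dd (S = 61.88): V_dd = 1/1.08·[0.6000·0.0000 + 0.4000·0.0000] = 0.0000
Node u (S = 143): V_u = 1/1.08·[0.6000·84.0481 + 0.4000·16.3472] = 52.7479
Node d (S = 82.5): V_d = 1/1.08·[0.6000·16.3472 + 0.4000·0.0000] = 9.0818
Node 0 (S = 110): V_0 = 1/1.08·[0.6000·52.7479 + 0.4000·9.0818] = 32.6680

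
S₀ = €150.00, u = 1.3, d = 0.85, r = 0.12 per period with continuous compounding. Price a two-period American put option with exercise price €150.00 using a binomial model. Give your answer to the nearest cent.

€7.65

Risk-neutral probability p = (e^0.12 − 0.85)/(1.3 − 0.85) = 0.2775/0.4500 = 0.6167
Terminal stock prices: S_uu = 253.5, S_ud = 165.8, S_dd = 108.4
Terminal payoffs (K − S): max(-103.5, 0) = 0, max(-15.75, 0) = 0, max(41.63, 0) = 41.63
Node u (S = 195): continuation = e^(−0.12)·[0.6167·0.0000 + 0.3833·0.0000] = 0.0000; exercise value = 0.0000 ≤ continuation, so V_u = 0.0000
Node d (S = 127.5): continuation = e^(−0.12)·[0.6167·0.0000 + 0.3833·41.6250] = 14.1522; exercise value = 22.5000 > continuation, so V_d = 22.5000 (exercise)
Node 0 (S = 150): continuation = e^(−0.12)·[0.6167·0.0000 + 0.3833·22.5000] = 7.6498; exercise value = 0.0000 ≤ continuation, so V_0 = 7.6498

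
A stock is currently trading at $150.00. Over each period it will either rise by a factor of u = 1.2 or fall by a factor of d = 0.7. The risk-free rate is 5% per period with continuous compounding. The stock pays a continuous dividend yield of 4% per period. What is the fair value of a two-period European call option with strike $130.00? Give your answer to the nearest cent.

$29.92

Per-period risk-free factor R = e^0.05 = 1.0513; dividend-adjusted growth = e^(0.05−0.04) = 1.0101.
Risk-neutral probability p = (1.0101 − 0.7)/(1.2 − 0.7) = 0.3101/0.5000 = 0.6201
Terminal stock prices: S_uu = 216, S_ud = 126, S_dd = 73.5
Terminal payoffs (S − K): max(86, 0) = 86, max(-4, 0) = 0, max(-56.5, 0) = 0
Node u (S = 180): V_u = e^(−0.05)·[0.6201·86.0000 + 0.3799·0.0000] = 50.7278
Node d (S = 105): V_d = e^(−0.05)·[0.6201·0.0000 + 0.3799·0.0000] = 0.0000
Node 0 (S = 150): V_0 = e^(−0.05)·[0.6201·50.7278 + 0.3799·0.0000] = 29.9222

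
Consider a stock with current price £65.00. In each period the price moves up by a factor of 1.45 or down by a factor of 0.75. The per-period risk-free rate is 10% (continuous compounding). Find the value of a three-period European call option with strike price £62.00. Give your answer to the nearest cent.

Risk-neutral probability p = (e^0.1 − 0.75)/(1.45 − 0.75) = 0.3552/0.7000 = 0.5074
Terminal stock prices: S_uuu = 198.2, S_uud = 102.5, S_udd = 53.02, S_ddd = 27.42
Terminal payoffs (S − K): max(136.2, 0) = 136.2, max(40.5, 0) = 40.5, max(-8.984, 0) = 0, max(-34.58, 0) = 0
Node uu (S = 136.7): V_uu = e^(−0.1)·[0.5074·136.1606 + 0.4926·40.4969] = 80.5626
Node ud (S = 70.69): V_ud = e^(−0.1)·[0.5074·40.4969 + 0.4926·0.0000] = 18.5922
Node dd (S = 36.56): V_dd = e^(−0.1)·[0.5074·0.0000 + 0.4926·0.0000] = 0.0000
Node u (S = 94.25): V_u = e^(−0.1)·[0.5074·80.5626 + 0.4926·18.5922] = 45.2737
Node d (S = 48.75): V_d = e^(−0.1)·[0.5074·18.5922 + 0.4926·0.0000] = 8.5357
Node 0 (S = 65): V_0 = e^(−0.1)·[0.5074·45.2737 + 0.4926·8.5357] = 24.5900

£24.59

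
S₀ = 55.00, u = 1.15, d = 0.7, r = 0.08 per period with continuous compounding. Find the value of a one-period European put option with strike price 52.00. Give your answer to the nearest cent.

Risk-neutral probability p = (e^0.08 − 0.7)/(1.15 − 0.7) = 0.3833/0.4500 = 0.8517
Terminal stock prices: S_u = 63.25, S_d = 38.5
Terminal payoffs (K − S): max(-11.25, 0) = 0, max(13.5, 0) = 13.5
Node 0 (S = 55): V_0 = e^(−0.08)·[0.8517·0.0000 + 0.1483·13.5000] = 1.8475

1.85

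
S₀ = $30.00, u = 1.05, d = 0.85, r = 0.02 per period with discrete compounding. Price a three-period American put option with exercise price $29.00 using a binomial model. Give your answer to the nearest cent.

$0.88

Risk-neutral probability p = (1 + 0.02 − 0.85)/(1.05 − 0.85) = 0.1700/0.2000 = 0.8500
Terminal stock prices: S_uuu = 34.73, S_uud = 28.11, S_udd = 22.76, S_ddd = 18.42
Terminal payoffs (K − S): max(-5.729, 0) = 0, max(0.8862, 0) = 0.8862, max(6.241, 0) = 6.241, max(10.58, 0) = 10.58
Node uu (S = 33.08): continuation = 1/1.02·[0.8500·0.0000 + 0.1500·0.8862] = 0.1303; exercise value = 0.0000 ≤ continuation, so V_uu = 0.1303
Node ud (S = 26.77): continuation = 1/1.02·[0.8500·0.8862 + 0.1500·6.2413] = 1.6564; exercise value = 2.2250 > continuation, so V_ud = 2.2250 (exercise)
Node dd (S = 21.67): continuation = 1/1.02·[0.8500·6.2413 + 0.1500·10.5763] = 6.7564; exercise value = 7.3250 > continuation, so V_dd = 7.3250 (exercise)
Node u (S = 31.5): continuation = 1/1.02·[0.8500·0.1303 + 0.1500·2.2250] = 0.4358; exercise value = 0.0000 ≤ continuation, so V_u = 0.4358
Node d (S = 25.5): continuation = 1/1.02·[0.8500·2.2250 + 0.1500·7.3250] = 2.9314; exercise value = 3.5000 > continuation, so V_d = 3.5000 (exercise)
Node 0 (S = 30): continuation = 1/1.02·[0.8500·0.4358 + 0.1500·3.5000] = 0.8779; exercise value = 0.0000 ≤ continuation, so V_0 = 0.8779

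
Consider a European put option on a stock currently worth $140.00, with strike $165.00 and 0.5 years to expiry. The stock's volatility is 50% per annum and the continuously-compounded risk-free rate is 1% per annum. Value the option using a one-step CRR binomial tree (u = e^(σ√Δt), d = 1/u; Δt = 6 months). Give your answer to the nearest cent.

CRR parameters: u = e^(σ√Δt) = e^(0.5·√0.5) = 1.4241, d = 1/u = 0.7022
Per-period rate: rΔt = 0.01·0.5 = 0.005, so R = e^0.005 = 1.0050
Risk-neutral probability p = (e^0.005 − 0.7022)/(1.4241 − 0.7022) = 0.3028/0.7219 = 0.4195
Terminal stock prices: S_u = 199.4, S_d = 98.31
Terminal payoffs (K − S): max(-34.38, 0) = 0, max(66.69, 0) = 66.69
Node 0 (S = 140): V_0 = e^(−0.005)·[0.4195·0.0000 + 0.5805·66.6936] = 38.5249

$38.52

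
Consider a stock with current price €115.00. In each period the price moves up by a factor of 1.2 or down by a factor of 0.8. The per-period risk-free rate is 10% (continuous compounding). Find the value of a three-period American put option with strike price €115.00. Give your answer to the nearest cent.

Risk-neutral probability p = (e^0.1 − 0.8)/(1.2 − 0.8) = 0.3052/0.4000 = 0.7629
Terminal stock prices: S_uuu = 198.7, S_uud = 132.5, S_udd = 88.32, S_ddd = 58.88
Terminal payoffs (K − S): max(-83.72, 0) = 0, max(-17.48, 0) = 0, max(26.68, 0) = 26.68, max(56.12, 0) = 56.12
Node uu (S = 165.6): continuation = e^(−0.1)·[0.7629·0.0000 + 0.2371·0.0000] = 0.0000; exercise value = 0.0000 ≤ continuation, so V_uu = 0.0000
Node ud (S = 110.4): continuation = e^(−0.1)·[0.7629·0.0000 + 0.2371·26.6800] = 5.7232; exercise value = 4.6000 ≤ continuation, so V_ud = 5.7232
Node dd (S = 73.6): continuation = e^(−0.1)·[0.7629·26.6800 + 0.2371·56.1200] = 30.4563; exercise value = 41.4000 > continuation, so V_dd = 41.4000 (exercise)
Node u (S = 138): continuation = e^(−0.1)·[0.7629·0.0000 + 0.2371·5.7232] = 1.2277; exercise value = 0.0000 ≤ continuation, so V_u = 1.2277
Node d (S = 92): continuation = e^(−0.1)·[0.7629·5.7232 + 0.2371·41.4000] = 12.8317; exercise value = 23.0000 > continuation, so V_d = 23.0000 (exercise)
Node 0 (S = 115): continuation = e^(−0.1)·[0.7629·1.2277 + 0.2371·23.0000] = 5.7813; exercise value = 0.0000 ≤ continuation, so V_0 = 5.7813

€5.78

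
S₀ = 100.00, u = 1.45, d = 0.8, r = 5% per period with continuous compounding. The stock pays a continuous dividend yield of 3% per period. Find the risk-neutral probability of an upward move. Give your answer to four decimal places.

p = 0.3388

Per-period risk-free factor R = e^0.05 = 1.0513; dividend-adjusted growth = e^(0.05−0.03) = 1.0202.
Risk-neutral probability p = (1.0202 − 0.8)/(1.45 − 0.8) = 0.2202/0.6500 = 0.3388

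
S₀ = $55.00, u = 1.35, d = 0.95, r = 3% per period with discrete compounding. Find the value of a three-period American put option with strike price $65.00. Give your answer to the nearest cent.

$10.00

Risk-neutral probability p = (1 + 0.03 − 0.95)/(1.35 − 0.95) = 0.0800/0.4000 = 0.2000
Terminal stock prices: S_uuu = 135.3, S_uud = 95.23, S_udd = 67.01, S_ddd = 47.16
Terminal payoffs (K − S): max(-70.32, 0) = 0, max(-30.23, 0) = 0, max(-2.011, 0) = 0, max(17.84, 0) = 17.84
Node uu (S = 100.2): continuation = 1/1.03·[0.2000·0.0000 + 0.8000·0.0000] = 0.0000; exercise value = 0.0000 ≤ continuation, so V_uu = 0.0000
Node ud (S = 70.54): continuation = 1/1.03·[0.2000·0.0000 + 0.8000·0.0000] = 0.0000; exercise value = 0.0000 ≤ continuation, so V_ud = 0.0000
Node dd (S = 49.64): continuation = 1/1.03·[0.2000·0.0000 + 0.8000·17.8444] = 13.8597; exercise value = 15.3625 > continuation, so V_dd = 15.3625 (exercise)
Node u (S = 74.25): continuation = 1/1.03·[0.2000·0.0000 + 0.8000·0.0000] = 0.0000; exercise value = 0.0000 ≤ continuation, so V_u = 0.0000
Node d (S = 52.25): continuation = 1/1.03·[0.2000·0.0000 + 0.8000·15.3625] = 11.9320; exercise value = 12.7500 > continuation, so V_d = 12.7500 (exercise)
Node 0 (S = 55): continuation = 1/1.03·[0.2000·0.0000 + 0.8000·12.7500] = 9.9029; exercise value = 10.0000 > continuation, so V_0 = 10.0000 (exercise)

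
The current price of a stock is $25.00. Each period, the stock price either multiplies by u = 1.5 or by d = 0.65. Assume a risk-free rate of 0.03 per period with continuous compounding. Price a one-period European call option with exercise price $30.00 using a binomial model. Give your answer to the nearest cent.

Risk-neutral probability p = (e^0.03 − 0.65)/(1.5 − 0.65) = 0.3805/0.8500 = 0.4476
Terminal stock prices: S_u = 37.5, S_d = 16.25
Terminal payoffs (S − K): max(7.5, 0) = 7.5, max(-13.75, 0) = 0
Node 0 (S = 25): V_0 = e^(−0.03)·[0.4476·7.5000 + 0.5524·0.0000] = 3.2577

$3.26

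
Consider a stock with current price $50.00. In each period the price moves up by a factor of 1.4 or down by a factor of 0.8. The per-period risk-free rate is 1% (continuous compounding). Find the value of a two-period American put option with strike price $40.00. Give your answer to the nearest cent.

$3.31

Risk-neutral probability p = (e^0.01 − 0.8)/(1.4 − 0.8) = 0.2101/0.6000 = 0.3501
Terminal stock prices: S_uu = 98, S_ud = 56, S_dd = 32
Terminal payoffs (K − S): max(-58, 0) = 0, max(-16, 0) = 0, max(8, 0) = 8
Node u (S = 70): continuation = e^(−0.01)·[0.3501·0.0000 + 0.6499·0.0000] = 0.0000; exercise value = 0.0000 ≤ continuation, so V_u = 0.0000
Node d (S = 40): continuation = e^(−0.01)·[0.3501·0.0000 + 0.6499·8.0000] = 5.1476; exercise value = 0.0000 ≤ continuation, so V_d = 5.1476
Node 0 (S = 50): continuation = e^(−0.01)·[0.3501·0.0000 + 0.6499·5.1476] = 3.3122; exercise value = 0.0000 ≤ continuation, so V_0 = 3.3122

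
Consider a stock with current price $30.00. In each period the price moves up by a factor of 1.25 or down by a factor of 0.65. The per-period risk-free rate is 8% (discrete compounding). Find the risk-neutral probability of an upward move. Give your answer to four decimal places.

p = 0.7167

Risk-neutral probability p = (1 + 0.08 − 0.65)/(1.25 − 0.65) = 0.4300/0.6000 = 0.7167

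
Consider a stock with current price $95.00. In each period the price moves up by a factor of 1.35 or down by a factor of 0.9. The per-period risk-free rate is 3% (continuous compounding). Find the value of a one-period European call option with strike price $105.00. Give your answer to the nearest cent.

$6.54

Risk-neutral probability p = (e^0.03 − 0.9)/(1.35 − 0.9) = 0.1305/0.4500 = 0.2899
Terminal stock prices: S_u = 128.2, S_d = 85.5
Terminal payoffs (S − K): max(23.25, 0) = 23.25, max(-19.5, 0) = 0
Node 0 (S = 95): V_0 = e^(−0.03)·[0.2899·23.2500 + 0.7101·0.0000] = 6.5409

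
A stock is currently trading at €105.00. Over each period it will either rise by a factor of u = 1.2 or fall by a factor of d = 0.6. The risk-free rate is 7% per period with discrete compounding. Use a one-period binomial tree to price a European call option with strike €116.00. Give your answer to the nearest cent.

Risk-neutral probability p = (1 + 0.07 − 0.6)/(1.2 − 0.6) = 0.4700/0.6000 = 0.7833
Terminal stock prices: S_u = 126, S_d = 63
Terminal payoffs (S − K): max(10, 0) = 10, max(-53, 0) = 0
Node 0 (S = 105): V_0 = 1/1.07·[0.7833·10.0000 + 0.2167·0.0000] = 7.3209

€7.32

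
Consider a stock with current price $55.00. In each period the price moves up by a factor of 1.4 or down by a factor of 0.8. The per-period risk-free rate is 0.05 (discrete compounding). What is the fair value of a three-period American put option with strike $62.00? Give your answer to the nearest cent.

Risk-neutral probability p = (1 + 0.05 − 0.8)/(1.4 − 0.8) = 0.2500/0.6000 = 0.4167
Terminal stock prices: S_uuu = 150.9, S_uud = 86.24, S_udd = 49.28, S_ddd = 28.16
Terminal payoffs (K − S): max(-88.92, 0) = 0, max(-24.24, 0) = 0, max(12.72, 0) = 12.72, max(33.84, 0) = 33.84
Node uu (S = 107.8): continuation = 1/1.05·[0.4167·0.0000 + 0.5833·0.0000] = 0.0000; exercise value = 0.0000 ≤ continuation, so V_uu = 0.0000
Node ud (S = 61.6): continuation = 1/1.05·[0.4167·0.0000 + 0.5833·12.7200] = 7.0667; exercise value = 0.4000 ≤ continuation, so V_ud = 7.0667
Node dd (S = 35.2): continuation = 1/1.05·[0.4167·12.7200 + 0.5833·33.8400] = 23.8476; exercise value = 26.8000 > continuation, so V_dd = 26.8000 (exercise)
Node u (S = 77): continuation = 1/1.05·[0.4167·0.0000 + 0.5833·7.0667] = 3.9259; exercise value = 0.0000 ≤ continuation, so V_u = 3.9259
Node d (S = 44): continuation = 1/1.05·[0.4167·7.0667 + 0.5833·26.8000] = 17.6931; exercise value = 18.0000 > continuation, so V_d = 18.0000 (exercise)
Node 0 (S = 55): continuation = 1/1.05·[0.4167·3.9259 + 0.5833·18.0000] = 11.5579; exercise value = 7.0000 ≤ continuation, so V_0 = 11.5579

$11.56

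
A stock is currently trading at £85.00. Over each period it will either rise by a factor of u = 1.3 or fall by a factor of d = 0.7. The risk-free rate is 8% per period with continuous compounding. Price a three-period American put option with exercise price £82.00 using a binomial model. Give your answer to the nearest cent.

£9.33

Risk-neutral probability p = (e^0.08 − 0.7)/(1.3 − 0.7) = 0.3833/0.6000 = 0.6388
Terminal stock prices: S_uuu = 186.7, S_uud = 100.6, S_udd = 54.14, S_ddd = 29.15
Terminal payoffs (K − S): max(-104.7, 0) = 0, max(-18.55, 0) = 0, max(27.86, 0) = 27.86, max(52.85, 0) = 52.85
Node uu (S = 143.7): continuation = e^(−0.08)·[0.6388·0.0000 + 0.3612·0.0000] = 0.0000; exercise value = 0.0000 ≤ continuation, so V_uu = 0.0000
Node ud (S = 77.35): continuation = e^(−0.08)·[0.6388·0.0000 + 0.3612·27.8550] = 9.2874; exercise value = 4.6500 ≤ continuation, so V_ud = 9.2874
Node dd (S = 41.65): continuation = e^(−0.08)·[0.6388·27.8550 + 0.3612·52.8450] = 34.0455; exercise value = 40.3500 > continuation, so V_dd = 40.3500 (exercise)
Node u (S = 110.5): continuation = e^(−0.08)·[0.6388·0.0000 + 0.3612·9.2874] = 3.0966; exercise value = 0.0000 ≤ continuation, so V_u = 3.0966
Node d (S = 59.5): continuation = e^(−0.08)·[0.6388·9.2874 + 0.3612·40.3500] = 18.9302; exercise value = 22.5000 > continuation, so V_d = 22.5000 (exercise)
Node 0 (S = 85): continuation = e^(−0.08)·[0.6388·3.0966 + 0.3612·22.5000] = 9.3280; exercise value = 0.0000 ≤ continuation, so V_0 = 9.3280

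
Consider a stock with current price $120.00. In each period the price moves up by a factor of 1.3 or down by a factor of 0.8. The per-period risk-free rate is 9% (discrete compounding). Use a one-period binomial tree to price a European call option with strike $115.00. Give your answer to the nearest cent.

$21.82

Risk-neutral probability p = (1 + 0.09 − 0.8)/(1.3 − 0.8) = 0.2900/0.5000 = 0.5800
Terminal stock prices: S_u = 156, S_d = 96
Terminal payoffs (S − K): max(41, 0) = 41, max(-19, 0) = 0
Node 0 (S = 120): V_0 = 1/1.09·[0.5800·41.0000 + 0.4200·0.0000] = 21.8165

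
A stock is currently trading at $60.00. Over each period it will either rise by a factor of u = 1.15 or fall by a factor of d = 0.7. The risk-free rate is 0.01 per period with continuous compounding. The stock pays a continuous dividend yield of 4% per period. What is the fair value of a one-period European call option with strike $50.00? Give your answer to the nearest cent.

$11.31

Per-period risk-free factor R = e^0.01 = 1.0101; dividend-adjusted growth = e^(0.01−0.04) = 0.9704.
Risk-neutral probability p = (0.9704 − 0.7)/(1.15 − 0.7) = 0.2704/0.4500 = 0.6010
Terminal stock prices: S_u = 69, S_d = 42
Terminal payoffs (S − K): max(19, 0) = 19, max(-8, 0) = 0
Node 0 (S = 60): V_0 = e^(−0.01)·[0.6010·19.0000 + 0.3990·0.0000] = 11.3052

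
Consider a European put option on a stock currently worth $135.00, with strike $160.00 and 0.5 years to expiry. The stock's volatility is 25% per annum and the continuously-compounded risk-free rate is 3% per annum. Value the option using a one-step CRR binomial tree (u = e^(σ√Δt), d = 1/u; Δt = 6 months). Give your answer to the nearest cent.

$23.16

CRR parameters: u = e^(σ√Δt) = e^(0.25·√0.5) = 1.1934, d = 1/u = 0.8380
Per-period rate: rΔt = 0.03·0.5 = 0.015, so R = e^0.015 = 1.0151
Risk-neutral probability p = (e^0.015 − 0.8380)/(1.1934 − 0.8380) = 0.1771/0.3554 = 0.4984
Terminal stock prices: S_u = 161.1, S_d = 113.1
Terminal payoffs (K − S): max(-1.104, 0) = 0, max(46.87, 0) = 46.87
Node 0 (S = 135): V_0 = e^(−0.015)·[0.4984·0.0000 + 0.5016·46.8745] = 23.1601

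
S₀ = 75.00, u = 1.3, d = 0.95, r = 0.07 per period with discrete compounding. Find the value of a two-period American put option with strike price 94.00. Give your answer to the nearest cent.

Risk-neutral probability p = (1 + 0.07 − 0.95)/(1.3 − 0.95) = 0.1200/0.3500 = 0.3429
Terminal stock prices: S_uu = 126.8, S_ud = 92.62, S_dd = 67.69
Terminal payoffs (K − S): max(-32.75, 0) = 0, max(1.375, 0) = 1.375, max(26.31, 0) = 26.31
Node u (S = 97.5): continuation = 1/1.07·[0.3429·0.0000 + 0.6571·1.3750] = 0.8445; exercise value = 0.0000 ≤ continuation, so V_u = 0.8445
Node d (S = 71.25): continuation = 1/1.07·[0.3429·1.3750 + 0.6571·26.3125] = 16.6005; exercise value = 22.7500 > continuation, so V_d = 22.7500 (exercise)
Node 0 (S = 75): continuation = 1/1.07·[0.3429·0.8445 + 0.6571·22.7500] = 14.2426; exercise value = 19.0000 > continuation, so V_0 = 19.0000 (exercise)

19.00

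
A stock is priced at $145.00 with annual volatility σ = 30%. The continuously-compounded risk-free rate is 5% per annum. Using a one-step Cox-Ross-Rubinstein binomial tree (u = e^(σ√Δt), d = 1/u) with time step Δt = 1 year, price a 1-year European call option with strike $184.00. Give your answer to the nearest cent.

$5.69

CRR parameters: u = e^(σ√Δt) = e^(0.3·√1) = 1.3499, d = 1/u = 0.7408
Per-period rate: rΔt = 0.05·1 = 0.05, so R = e^0.05 = 1.0513
Risk-neutral probability p = (e^0.05 − 0.7408)/(1.3499 − 0.7408) = 0.3105/0.6090 = 0.5097
Terminal stock prices: S_u = 195.7, S_d = 107.4
Terminal payoffs (S − K): max(11.73, 0) = 11.73, max(-76.58, 0) = 0
Node 0 (S = 145): V_0 = e^(−0.05)·[0.5097·11.7295 + 0.4903·0.0000] = 5.6874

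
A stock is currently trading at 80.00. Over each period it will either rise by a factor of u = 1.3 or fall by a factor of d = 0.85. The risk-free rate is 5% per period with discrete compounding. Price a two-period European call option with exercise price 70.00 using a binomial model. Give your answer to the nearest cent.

Risk-neutral probability p = (1 + 0.05 − 0.85)/(1.3 − 0.85) = 0.2000/0.4500 = 0.4444
Terminal stock prices: S_uu = 135.2, S_ud = 88.4, S_dd = 57.8
Terminal payoffs (S − K): max(65.2, 0) = 65.2, max(18.4, 0) = 18.4, max(-12.2, 0) = 0
Node u (S = 104): V_u = 1/1.05·[0.4444·65.2000 + 0.5556·18.4000] = 37.3333
Node d (S = 68): V_d = 1/1.05·[0.4444·18.4000 + 0.5556·0.0000] = 7.7884
Node 0 (S = 80): V_0 = 1/1.05·[0.4444·37.3333 + 0.5556·7.7884] = 19.9233

19.92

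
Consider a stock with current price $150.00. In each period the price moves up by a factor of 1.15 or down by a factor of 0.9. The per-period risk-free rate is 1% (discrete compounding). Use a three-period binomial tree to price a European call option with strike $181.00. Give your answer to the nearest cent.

$3.90

Risk-neutral probability p = (1 + 0.01 − 0.9)/(1.15 − 0.9) = 0.1100/0.2500 = 0.4400
Terminal stock prices: S_uuu = 228.1, S_uud = 178.5, S_udd = 139.7, S_ddd = 109.4
Terminal payoffs (S − K): max(47.13, 0) = 47.13, max(-2.463, 0) = 0, max(-41.27, 0) = 0, max(-71.65, 0) = 0
Node uu (S = 198.4): V_uu = 1/1.01·[0.4400·47.1312 + 0.5600·0.0000] = 20.5324
Node ud (S = 155.2): V_ud = 1/1.01·[0.4400·0.0000 + 0.5600·0.0000] = 0.0000
Node dd (S = 121.5): V_dd = 1/1.01·[0.4400·0.0000 + 0.5600·0.0000] = 0.0000
Node u (S = 172.5): V_u = 1/1.01·[0.4400·20.5324 + 0.5600·0.0000] = 8.9448
Node d (S = 135): V_d = 1/1.01·[0.4400·0.0000 + 0.5600·0.0000] = 0.0000
Node 0 (S = 150): V_0 = 1/1.01·[0.4400·8.9448 + 0.5600·0.0000] = 3.8968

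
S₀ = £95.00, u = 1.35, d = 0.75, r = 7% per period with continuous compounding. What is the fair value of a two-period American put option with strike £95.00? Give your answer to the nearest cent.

£10.24

Risk-neutral probability p = (e^0.07 − 0.75)/(1.35 − 0.75) = 0.3225/0.6000 = 0.5375
Terminal stock prices: S_uu = 173.1, S_ud = 96.19, S_dd = 53.44
Terminal payoffs (K − S): max(-78.14, 0) = 0, max(-1.188, 0) = 0, max(41.56, 0) = 41.56
Node u (S = 128.2): continuation = e^(−0.07)·[0.5375·0.0000 + 0.4625·0.0000] = 0.0000; exercise value = 0.0000 ≤ continuation, so V_u = 0.0000
Node d (S = 71.25): continuation = e^(−0.07)·[0.5375·0.0000 + 0.4625·41.5625] = 17.9226; exercise value = 23.7500 > continuation, so V_d = 23.7500 (exercise)
Node 0 (S = 95): continuation = e^(−0.07)·[0.5375·0.0000 + 0.4625·23.7500] = 10.2415; exercise value = 0.0000 ≤ continuation, so V_0 = 10.2415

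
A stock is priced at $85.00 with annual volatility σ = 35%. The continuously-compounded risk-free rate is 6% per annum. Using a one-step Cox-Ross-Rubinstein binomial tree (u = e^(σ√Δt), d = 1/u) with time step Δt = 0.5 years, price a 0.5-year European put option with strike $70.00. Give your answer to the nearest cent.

CRR parameters: u = e^(σ√Δt) = e^(0.35·√0.5) = 1.2808, d = 1/u = 0.7808
Per-period rate: rΔt = 0.06·0.5 = 0.03, so R = e^0.03 = 1.0305
Risk-neutral probability p = (e^0.03 − 0.7808)/(1.2808 − 0.7808) = 0.2497/0.5000 = 0.4993
Terminal stock prices: S_u = 108.9, S_d = 66.36
Terminal payoffs (K − S): max(-38.87, 0) = 0, max(3.635, 0) = 3.635
Node 0 (S = 85): V_0 = e^(−0.03)·[0.4993·0.0000 + 0.5007·3.6354] = 1.7663

$1.77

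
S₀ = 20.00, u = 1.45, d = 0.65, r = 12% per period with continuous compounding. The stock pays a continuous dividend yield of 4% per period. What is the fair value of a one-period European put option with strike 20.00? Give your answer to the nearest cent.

2.85

Per-period risk-free factor R = e^0.12 = 1.1275; dividend-adjusted growth = e^(0.12−0.04) = 1.0833.
Risk-neutral probability p = (1.0833 − 0.65)/(1.45 − 0.65) = 0.4333/0.8000 = 0.5416
Terminal stock prices: S_u = 29, S_d = 13
Terminal payoffs (K − S): max(-9, 0) = 0, max(7, 0) = 7
Node 0 (S = 20): V_0 = e^(−0.12)·[0.5416·0.0000 + 0.4584·7.0000] = 2.8459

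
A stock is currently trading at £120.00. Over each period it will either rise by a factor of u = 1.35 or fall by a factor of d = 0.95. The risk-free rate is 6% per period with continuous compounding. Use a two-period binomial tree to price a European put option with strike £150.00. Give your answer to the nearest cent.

Risk-neutral probability p = (e^0.06 − 0.95)/(1.35 − 0.95) = 0.1118/0.4000 = 0.2796
Terminal stock prices: S_uu = 218.7, S_ud = 153.9, S_dd = 108.3
Terminal payoffs (K − S): max(-68.7, 0) = 0, max(-3.9, 0) = 0, max(41.7, 0) = 41.7
Node u (S = 162): V_u = e^(−0.06)·[0.2796·0.0000 + 0.7204·0.0000] = 0.0000
Node d (S = 114): V_d = e^(−0.06)·[0.2796·0.0000 + 0.7204·41.7000] = 28.2916
Node 0 (S = 120): V_0 = e^(−0.06)·[0.2796·0.0000 + 0.7204·28.2916] = 19.1946

£19.19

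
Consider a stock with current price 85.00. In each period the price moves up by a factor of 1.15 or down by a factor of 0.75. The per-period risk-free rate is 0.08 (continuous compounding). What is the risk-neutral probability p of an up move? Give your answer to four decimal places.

Risk-neutral probability p = (e^0.08 − 0.75)/(1.15 − 0.75) = 0.3333/0.4000 = 0.8332

p = 0.8332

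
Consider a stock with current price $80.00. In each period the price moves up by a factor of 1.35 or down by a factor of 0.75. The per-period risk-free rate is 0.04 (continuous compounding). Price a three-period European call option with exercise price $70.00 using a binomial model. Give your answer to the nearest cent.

Risk-neutral probability p = (e^0.04 − 0.75)/(1.35 − 0.75) = 0.2908/0.6000 = 0.4847
Terminal stock prices: S_uuu = 196.8, S_uud = 109.4, S_udd = 60.75, S_ddd = 33.75
Terminal payoffs (S − K): max(126.8, 0) = 126.8, max(39.35, 0) = 39.35, max(-9.25, 0) = 0, max(-36.25, 0) = 0
Node uu (S = 145.8): V_uu = e^(−0.04)·[0.4847·126.8300 + 0.5153·39.3500] = 78.5447
Node ud (S = 81): V_ud = e^(−0.04)·[0.4847·39.3500 + 0.5153·0.0000] = 18.3245
Node dd (S = 45): V_dd = e^(−0.04)·[0.4847·0.0000 + 0.5153·0.0000] = 0.0000
Node u (S = 108): V_u = e^(−0.04)·[0.4847·78.5447 + 0.5153·18.3245] = 45.6493
Node d (S = 60): V_d = e^(−0.04)·[0.4847·18.3245 + 0.5153·0.0000] = 8.5334
Node 0 (S = 80): V_0 = e^(−0.04)·[0.4847·45.6493 + 0.5153·8.5334] = 25.4829

$25.48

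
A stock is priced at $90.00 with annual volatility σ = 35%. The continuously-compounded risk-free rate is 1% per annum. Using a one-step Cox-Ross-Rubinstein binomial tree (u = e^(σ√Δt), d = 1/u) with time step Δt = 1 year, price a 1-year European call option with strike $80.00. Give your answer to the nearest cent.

CRR parameters: u = e^(σ√Δt) = e^(0.35·√1) = 1.4191, d = 1/u = 0.7047
Per-period rate: rΔt = 0.01·1 = 0.01, so R = e^0.01 = 1.0101
Risk-neutral probability p = (e^0.01 − 0.7047)/(1.4191 − 0.7047) = 0.3054/0.7144 = 0.4275
Terminal stock prices: S_u = 127.7, S_d = 63.42
Terminal payoffs (S − K): max(47.72, 0) = 47.72, max(-16.58, 0) = 0
Node 0 (S = 90): V_0 = e^(−0.01)·[0.4275·47.7161 + 0.5725·0.0000] = 20.1933

$20.19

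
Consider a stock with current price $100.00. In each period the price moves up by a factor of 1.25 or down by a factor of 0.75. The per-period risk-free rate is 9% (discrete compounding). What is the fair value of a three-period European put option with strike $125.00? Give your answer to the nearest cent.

$13.59

Risk-neutral probability p = (1 + 0.09 − 0.75)/(1.25 − 0.75) = 0.3400/0.5000 = 0.6800
Terminal stock prices: S_uuu = 195.3, S_uud = 117.2, S_udd = 70.31, S_ddd = 42.19
Terminal payoffs (K − S): max(-70.31, 0) = 0, max(7.812, 0) = 7.812, max(54.69, 0) = 54.69, max(82.81, 0) = 82.81
Node uu (S = 156.2): V_uu = 1/1.09·[0.6800·0.0000 + 0.3200·7.8125] = 2.2936
Node ud (S = 93.75): V_ud = 1/1.09·[0.6800·7.8125 + 0.3200·54.6875] = 20.9289
Node dd (S = 56.25): V_dd = 1/1.09·[0.6800·54.6875 + 0.3200·82.8125] = 58.4289
Node u (S = 125): V_u = 1/1.09·[0.6800·2.2936 + 0.3200·20.9289] = 7.5751
Node d (S = 75): V_d = 1/1.09·[0.6800·20.9289 + 0.3200·58.4289] = 30.2100
Node 0 (S = 100): V_0 = 1/1.09·[0.6800·7.5751 + 0.3200·30.2100] = 13.5948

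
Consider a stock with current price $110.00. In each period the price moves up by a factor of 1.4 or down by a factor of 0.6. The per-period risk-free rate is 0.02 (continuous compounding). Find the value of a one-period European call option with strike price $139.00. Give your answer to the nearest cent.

Risk-neutral probability p = (e^0.02 − 0.6)/(1.4 − 0.6) = 0.4202/0.8000 = 0.5253
Terminal stock prices: S_u = 154, S_d = 66
Terminal payoffs (S − K): max(15, 0) = 15, max(-73, 0) = 0
Node 0 (S = 110): V_0 = e^(−0.02)·[0.5253·15.0000 + 0.4747·0.0000] = 7.7228

$7.72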